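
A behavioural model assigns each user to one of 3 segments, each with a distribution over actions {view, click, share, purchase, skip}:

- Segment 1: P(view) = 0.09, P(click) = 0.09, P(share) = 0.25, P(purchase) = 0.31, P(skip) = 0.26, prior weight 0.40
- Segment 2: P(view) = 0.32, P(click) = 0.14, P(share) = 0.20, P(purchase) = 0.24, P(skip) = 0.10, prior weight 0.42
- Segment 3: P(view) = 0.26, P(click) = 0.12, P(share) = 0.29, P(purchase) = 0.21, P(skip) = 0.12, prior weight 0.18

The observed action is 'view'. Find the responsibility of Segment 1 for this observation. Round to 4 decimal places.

0.1657

The responsibility of component k is π_k f_k(x) divided by Σ_j π_j f_j(x).
Component likelihoods at x = 'view':
  f_1 = 0.09
  f_2 = 0.32
  f_3 = 0.26
Weight by the priors:
  π_1·f_1 = 0.40 × 0.09 = 0.036
  π_2·f_2 = 0.42 × 0.32 = 0.1344
  π_3·f_3 = 0.18 × 0.26 = 0.0468
Marginal: 0.036 + 0.1344 + 0.0468 = 0.2172
P(Segment 1 | the observation) ≈ 0.1657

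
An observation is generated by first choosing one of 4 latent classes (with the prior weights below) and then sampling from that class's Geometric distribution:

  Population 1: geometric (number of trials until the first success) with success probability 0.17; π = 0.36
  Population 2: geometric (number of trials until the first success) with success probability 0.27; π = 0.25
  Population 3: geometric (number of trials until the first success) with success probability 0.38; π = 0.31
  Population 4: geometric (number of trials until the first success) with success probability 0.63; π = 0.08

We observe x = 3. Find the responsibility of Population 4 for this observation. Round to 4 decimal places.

Apply Bayes' rule: the posterior for each component is proportional to its prior times its likelihood at x.
Evaluate each component's likelihood at the observed value:
  L_1 = 0.17·(1−0.17)^2 = 0.17·0.6889 = 0.117113
  L_2 = 0.27·(1−0.27)^2 = 0.27·0.5329 = 0.143883
  L_3 = 0.38·(1−0.38)^2 = 0.38·0.3844 = 0.146072
  L_4 = 0.63·(1−0.63)^2 = 0.63·0.1369 = 0.086247
Multiply by the mixture weights:
  w_1·L_1 = 0.36 × 0.117113 = 0.0421607
  w_2·L_2 = 0.25 × 0.143883 = 0.0359707
  w_3·L_3 = 0.31 × 0.146072 = 0.0452823
  w_4·L_4 = 0.08 × 0.086247 = 0.00689976
Marginal: 0.0421607 + 0.0359707 + 0.0452823 + 0.00689976 = 0.130314
P(Population 4 | 3) ≈ 0.0529

0.0529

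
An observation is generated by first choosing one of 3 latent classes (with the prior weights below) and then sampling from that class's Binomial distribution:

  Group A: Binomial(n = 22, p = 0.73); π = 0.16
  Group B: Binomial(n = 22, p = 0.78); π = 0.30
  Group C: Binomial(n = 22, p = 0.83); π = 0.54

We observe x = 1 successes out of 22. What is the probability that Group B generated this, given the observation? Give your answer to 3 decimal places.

0.026

The responsibility of component k is w_k f_k(x) divided by Σ_j w_j f_j(x).
Binomial probabilities:
  p_A = 1.83817e-11
  p_B = 2.66314e-13
  p_C = 1.26162e-15
Unnormalised posteriors:
  w_A·p_A = 0.16 × 1.83817e-11 = 2.94106e-12
  w_B·p_B = 0.30 × 2.66314e-13 = 7.98941e-14
  w_C·p_C = 0.54 × 1.26162e-15 = 6.81274e-16
Denominator: 2.94106e-12 + 7.98941e-14 + 6.81274e-16 = 3.02164e-12
So the posterior for Group B is 7.98941e-14 / 3.02164e-12 ≈ 0.026.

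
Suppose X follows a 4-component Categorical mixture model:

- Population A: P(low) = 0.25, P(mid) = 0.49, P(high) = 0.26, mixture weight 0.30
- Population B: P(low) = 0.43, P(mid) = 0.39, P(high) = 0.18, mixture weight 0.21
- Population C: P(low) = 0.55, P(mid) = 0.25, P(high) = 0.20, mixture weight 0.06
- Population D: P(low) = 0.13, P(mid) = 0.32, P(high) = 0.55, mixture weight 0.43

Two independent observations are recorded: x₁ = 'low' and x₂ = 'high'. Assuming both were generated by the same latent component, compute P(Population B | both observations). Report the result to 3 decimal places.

P(component k | x) = π_k·f_k(x) / marginal(x), where marginal(x) = Σ_j π_j·f_j(x).
Since both observations come from the same component, the likelihood for component k is f_k(x₁)·f_k(x₂).
  p_A = [P(low | comp) = 0.25] × [0.26] = 0.065
  p_B = [P(low | comp) = 0.43] × [0.18] = 0.0774
  p_C = [P(low | comp) = 0.55] × [0.2] = 0.11
  p_D = [P(low | comp) = 0.13] × [0.55] = 0.0715
Unnormalised posteriors:
  π_A·p_A = 0.30 × 0.065 = 0.0195
  π_B·p_B = 0.21 × 0.0774 = 0.016254
  π_C·p_C = 0.06 × 0.11 = 0.0066
  π_D·p_D = 0.43 × 0.0715 = 0.030745
Normaliser: 0.0195 + 0.016254 + 0.0066 + 0.030745 = 0.073099
So the posterior for Population B is 0.016254 / 0.073099 ≈ 0.222.

0.222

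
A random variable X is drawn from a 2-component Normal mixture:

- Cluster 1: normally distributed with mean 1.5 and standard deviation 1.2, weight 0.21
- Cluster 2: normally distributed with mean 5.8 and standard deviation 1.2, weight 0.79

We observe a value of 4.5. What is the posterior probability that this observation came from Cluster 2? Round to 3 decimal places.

0.979

By Bayes' theorem, P(k | x) = π_k f_k(x) / Σ_j π_j f_j(x).
Evaluate each component's likelihood at the observed value:
  p_1 = 0.0146069
  p_2 = 0.184877
Prior × likelihood for each component:
  π_1·p_1 = 0.21 × 0.0146069 = 0.00306745
  π_2·p_2 = 0.79 × 0.184877 = 0.146053
Normaliser: 0.00306745 + 0.146053 = 0.14912
P(Cluster 2 | 4.5) = 0.146053 / 0.14912 ≈ 0.979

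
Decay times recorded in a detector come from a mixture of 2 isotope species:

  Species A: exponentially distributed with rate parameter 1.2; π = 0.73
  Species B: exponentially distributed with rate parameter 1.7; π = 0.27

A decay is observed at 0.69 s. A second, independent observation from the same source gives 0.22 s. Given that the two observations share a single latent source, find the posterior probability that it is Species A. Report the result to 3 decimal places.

0.680

P(component k | x) = P(Z=k)·f_k(x) / marginal(x), where marginal(x) = Σ_j P(Z=j)·f_j(x).
Since both observations come from the same component, the likelihood for component k is f_k(x₁)·f_k(x₂).
  f_A = [0.524307] × [0.921568] = 0.483184
  f_B = [0.526043] × [1.16956] = 0.61524
Weight by the priors:
  P(Z=A)·f_A = 0.73 × 0.483184 = 0.352725
  P(Z=B)·f_B = 0.27 × 0.61524 = 0.166115
Denominator: 0.352725 + 0.166115 = 0.518839
Responsibility of Species A: 0.352725 / 0.518839 ≈ 0.680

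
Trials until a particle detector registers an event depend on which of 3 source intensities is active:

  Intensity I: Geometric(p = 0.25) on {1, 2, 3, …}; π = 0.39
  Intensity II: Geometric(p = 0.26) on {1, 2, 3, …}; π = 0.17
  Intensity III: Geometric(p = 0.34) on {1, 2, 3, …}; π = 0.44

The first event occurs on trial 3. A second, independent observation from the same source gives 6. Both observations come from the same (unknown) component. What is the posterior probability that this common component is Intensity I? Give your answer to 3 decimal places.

0.438

The responsibility of component k is π_k f_k(x) divided by Σ_j π_j f_j(x).
Since both observations come from the same component, the likelihood for component k is f_k(x₁)·f_k(x₂).
  p_I = [0.25·(1−0.25)^2 = 0.25·0.5625 = 0.140625] × [0.0593262] = 0.00834274
  p_II = [0.26·(1−0.26)^2 = 0.26·0.5476 = 0.142376] × [0.0576942] = 0.00821427
  p_III = [0.34·(1−0.34)^2 = 0.34·0.4356 = 0.148104] × [0.0425793] = 0.00630617
Multiply by the mixture weights:
  π_I·p_I = 0.39 × 0.00834274 = 0.00325367
  π_II·p_II = 0.17 × 0.00821427 = 0.00139643
  π_III·p_III = 0.44 × 0.00630617 = 0.00277471
Denominator: 0.00325367 + 0.00139643 + 0.00277471 = 0.00742481
P(Intensity I | x) = 0.00325367 / 0.00742481 ≈ 0.438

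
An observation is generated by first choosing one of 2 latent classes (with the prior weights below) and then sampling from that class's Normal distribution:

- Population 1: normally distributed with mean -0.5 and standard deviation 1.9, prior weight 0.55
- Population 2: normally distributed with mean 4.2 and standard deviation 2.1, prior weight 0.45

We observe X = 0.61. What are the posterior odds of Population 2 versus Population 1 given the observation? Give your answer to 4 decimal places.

0.2037

Posterior odds = (π_i f_i(x)) / (π_j f_j(x)); the normalising sum cancels.
Normal densities:
  f_1 = 0.177029
  f_2 = 0.044064
Posterior odds = (π_2·f_2) / (π_1·f_1) = (0.45·0.044064) / (0.55·0.177029) = 0.0198288 / 0.0973658 ≈ 0.2037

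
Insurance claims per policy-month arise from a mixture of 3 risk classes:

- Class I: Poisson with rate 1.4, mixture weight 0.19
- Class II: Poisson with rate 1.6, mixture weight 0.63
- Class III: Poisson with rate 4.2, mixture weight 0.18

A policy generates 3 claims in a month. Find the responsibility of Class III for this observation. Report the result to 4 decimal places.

By Bayes' theorem, P(k | x) = P(Z=k) f_k(x) / Σ_j P(Z=j) f_j(x).
Poisson probabilities:
  f_I = e^(−1.4)·1.4^3/3! = 0.112777
  f_II = e^(−1.6)·1.6^3/3! = 0.137828
  f_III = e^(−4.2)·4.2^3/3! = 0.185165
Prior × likelihood for each component:
  P(Z=I)·f_I = 0.19 × 0.112777 = 0.0214276
  P(Z=II)·f_II = 0.63 × 0.137828 = 0.0868317
  P(Z=III)·f_III = 0.18 × 0.185165 = 0.0333298
Normaliser: 0.0214276 + 0.0868317 + 0.0333298 = 0.141589
P(Class III | 3 claims) = 0.0333298 / 0.141589 ≈ 0.2354

0.2354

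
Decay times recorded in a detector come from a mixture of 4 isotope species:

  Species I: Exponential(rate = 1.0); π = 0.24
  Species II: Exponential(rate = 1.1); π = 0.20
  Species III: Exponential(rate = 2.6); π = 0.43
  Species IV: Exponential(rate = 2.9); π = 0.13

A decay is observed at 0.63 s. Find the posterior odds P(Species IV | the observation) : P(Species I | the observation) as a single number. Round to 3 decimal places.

Since P(k|x) ∝ π_k f_k(x), the posterior odds are π_i f_i(x) / (π_j f_j(x)).
Component likelihoods at x = 0.63 s:
  f_I = 1.0·e^(−1.0·0.63) = 1.0·e^(−0.6300) = 0.532592
  f_II = 1.1·e^(−1.1·0.63) = 1.1·e^(−0.6930) = 0.550081
  f_III = 2.6·e^(−2.6·0.63) = 2.6·e^(−1.6380) = 0.505358
  f_IV = 2.9·e^(−2.9·0.63) = 2.9·e^(−1.8270) = 0.466597
Odds = (0.13/0.24) × (0.466597/0.532592) = 0.541667 × 0.876088 ≈ 0.475

0.475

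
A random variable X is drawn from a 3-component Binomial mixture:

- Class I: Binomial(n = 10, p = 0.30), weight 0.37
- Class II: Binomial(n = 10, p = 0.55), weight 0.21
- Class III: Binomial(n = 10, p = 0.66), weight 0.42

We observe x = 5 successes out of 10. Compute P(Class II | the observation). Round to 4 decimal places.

0.3333

P(component k | x) = w_k·f_k(x) / marginal(x), where marginal(x) = Σ_j w_j·f_j(x).
Component likelihoods at x = 5 successes out of 10:
  L_I = C(10,5)·0.30^5·0.70^5 = 252·0.00243·0.16807 = 0.102919
  L_II = C(10,5)·0.55^5·0.45^5 = 252·0.0503284·0.0184528 = 0.234033
  L_III = C(10,5)·0.66^5·0.34^5 = 252·0.125233·0.00454354 = 0.143389
Weight by the priors:
  w_I·L_I = 0.37 × 0.102919 = 0.0380802
  w_II·L_II = 0.21 × 0.234033 = 0.0491469
  w_III·L_III = 0.42 × 0.143389 = 0.0602232
Marginal: 0.0380802 + 0.0491469 + 0.0602232 = 0.14745
Responsibility of Class II: 0.0491469 / 0.14745 ≈ 0.3333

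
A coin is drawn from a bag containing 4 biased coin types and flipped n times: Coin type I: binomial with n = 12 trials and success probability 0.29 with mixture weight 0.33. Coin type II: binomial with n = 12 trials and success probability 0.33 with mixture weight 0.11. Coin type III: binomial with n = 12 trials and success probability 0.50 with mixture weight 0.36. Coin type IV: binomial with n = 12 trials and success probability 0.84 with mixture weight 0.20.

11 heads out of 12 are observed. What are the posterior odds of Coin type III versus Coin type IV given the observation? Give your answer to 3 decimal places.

0.019

Posterior odds = (w_i f_i(x)) / (w_j f_j(x)); the normalising sum cancels.
Binomial probabilities:
  f_I = C(12,11)·0.29^11·0.71^1 = 12·1.22005e-06·0.71 = 1.03948e-05
  f_II = C(12,11)·0.33^11·0.67^1 = 12·5.05421e-06·0.67 = 4.06359e-05
  f_III = C(12,11)·0.50^11·0.50^1 = 12·0.000488281·0.5 = 0.00292969
  f_IV = C(12,11)·0.84^11·0.16^1 = 12·0.146917·0.16 = 0.282081
Posterior odds = (w_III·f_III) / (w_IV·f_IV) = (0.36·0.00292969) / (0.20·0.282081) = 0.00105469 / 0.0564161 ≈ 0.019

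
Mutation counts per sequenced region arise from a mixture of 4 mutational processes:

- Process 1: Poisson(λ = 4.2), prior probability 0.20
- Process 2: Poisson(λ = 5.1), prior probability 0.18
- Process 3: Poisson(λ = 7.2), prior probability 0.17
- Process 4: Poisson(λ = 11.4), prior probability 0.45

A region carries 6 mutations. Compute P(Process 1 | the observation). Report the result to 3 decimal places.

Apply Bayes' rule: the posterior for each component is proportional to its prior times its likelihood at x.
Poisson probabilities:
  f_1 = e^(−4.2)·4.2^6/6! = 0.114321
  f_2 = e^(−5.1)·5.1^6/6! = 0.149
  f_3 = e^(−7.2)·7.2^6/6! = 0.144458
  f_4 = e^(−11.4)·11.4^6/6! = 0.0341303
Unnormalised posteriors:
  π_1·f_1 = 0.20 × 0.114321 = 0.0228642
  π_2·f_2 = 0.18 × 0.149 = 0.02682
  π_3·f_3 = 0.17 × 0.144458 = 0.0245579
  π_4·f_4 = 0.45 × 0.0341303 = 0.0153586
Normaliser: 0.0228642 + 0.02682 + 0.0245579 + 0.0153586 = 0.0896008
P(Process 1 | data) ≈ 0.255

0.255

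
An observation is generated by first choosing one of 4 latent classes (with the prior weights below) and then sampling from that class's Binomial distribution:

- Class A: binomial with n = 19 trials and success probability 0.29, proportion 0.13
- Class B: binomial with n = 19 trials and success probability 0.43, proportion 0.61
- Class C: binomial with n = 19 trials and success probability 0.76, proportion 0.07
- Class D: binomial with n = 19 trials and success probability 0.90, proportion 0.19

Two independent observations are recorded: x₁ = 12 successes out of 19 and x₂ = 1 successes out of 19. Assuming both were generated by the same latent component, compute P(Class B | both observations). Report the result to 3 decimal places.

0.764

The responsibility of component k is π_k f_k(x) divided by Σ_j π_j f_j(x).
Since both observations come from the same component, the likelihood for component k is f_k(x₁)·f_k(x₂).
  f_A = [0.00162148] × [0.0115825] = 1.87808e-05
  f_B = [0.0393616] × [0.000329587] = 1.2973e-05
  f_C = [0.0858161] × [1.00779e-10] = 8.64845e-12
  f_D = [0.00142311] × [1.71e-17] = 2.43351e-20
Weight by the priors:
  π_A·f_A = 0.13 × 1.87808e-05 = 2.4415e-06
  π_B·f_B = 0.61 × 1.2973e-05 = 7.91356e-06
  π_C·f_C = 0.07 × 8.64845e-12 = 6.05392e-13
  π_D·f_D = 0.19 × 2.43351e-20 = 4.62367e-21
Denominator: 2.4415e-06 + 7.91356e-06 + 6.05392e-13 + 4.62367e-21 = 1.03551e-05
So the posterior for Class B is 7.91356e-06 / 1.03551e-05 ≈ 0.764.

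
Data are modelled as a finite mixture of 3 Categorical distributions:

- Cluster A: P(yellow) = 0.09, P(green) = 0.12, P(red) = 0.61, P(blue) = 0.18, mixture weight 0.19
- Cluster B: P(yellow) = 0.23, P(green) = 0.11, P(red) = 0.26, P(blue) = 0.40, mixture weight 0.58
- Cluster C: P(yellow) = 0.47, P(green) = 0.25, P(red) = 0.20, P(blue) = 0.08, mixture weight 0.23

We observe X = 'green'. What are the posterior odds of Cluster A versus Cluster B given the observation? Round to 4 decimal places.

0.3574

Only the two components matter; the odds are (π_i f_i(x)) / (π_j f_j(x)).
Component likelihoods at x = 'green':
  L_A = P(green | comp) = 0.12
  L_B = P(green | comp) = 0.11
  L_C = P(green | comp) = 0.25
Posterior odds = (π_A·L_A) / (π_B·L_B) = (0.19·0.12) / (0.58·0.11) = 0.0228 / 0.0638 ≈ 0.3574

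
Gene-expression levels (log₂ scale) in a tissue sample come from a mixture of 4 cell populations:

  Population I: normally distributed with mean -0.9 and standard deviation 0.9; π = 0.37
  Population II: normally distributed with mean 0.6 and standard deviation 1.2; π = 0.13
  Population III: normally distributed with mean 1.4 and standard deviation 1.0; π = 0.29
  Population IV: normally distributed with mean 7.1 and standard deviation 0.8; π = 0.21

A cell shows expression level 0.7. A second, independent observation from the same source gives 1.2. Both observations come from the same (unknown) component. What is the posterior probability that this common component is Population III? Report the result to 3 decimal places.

Posterior ∝ prior × likelihood, so P(k | x) ∝ w_k f_k(x); normalise over all components.
Since both observations come from the same component, the likelihood for component k is f_k(x₁)·f_k(x₂).
  f_I = [(1/(0.9·√(2π)))·exp(−(0.7−-0.9)²/(2·0.9²)) = 0.443269·exp(-1.58025) = 0.0912799] × [0.0291354] = 0.00265948
  f_II = [(1/(1.2·√(2π)))·exp(−(0.7−0.6)²/(2·1.2²)) = 0.332452·exp(-0.00347) = 0.3313] × [0.293388] = 0.0971992
  f_III = [(1/(1.0·√(2π)))·exp(−(0.7−1.4)²/(2·1.0²)) = 0.398942·exp(-0.24500) = 0.312254] × [0.391043] = 0.122105
  f_IV = [(1/(0.8·√(2π)))·exp(−(0.7−7.1)²/(2·0.8²)) = 0.498678·exp(-32.00000) = 6.31534e-15] × [7.70985e-13] = 4.86903e-27
Multiply by the mixture weights:
  w_I·f_I = 0.37 × 0.00265948 = 0.000984007
  w_II·f_II = 0.13 × 0.0971992 = 0.0126359
  w_III·f_III = 0.29 × 0.122105 = 0.0354103
  w_IV·f_IV = 0.21 × 4.86903e-27 = 1.0225e-27
Evidence: 0.000984007 + 0.0126359 + 0.0354103 + 1.0225e-27 = 0.0490302
Responsibility of Population III: 0.0354103 / 0.0490302 ≈ 0.722

0.722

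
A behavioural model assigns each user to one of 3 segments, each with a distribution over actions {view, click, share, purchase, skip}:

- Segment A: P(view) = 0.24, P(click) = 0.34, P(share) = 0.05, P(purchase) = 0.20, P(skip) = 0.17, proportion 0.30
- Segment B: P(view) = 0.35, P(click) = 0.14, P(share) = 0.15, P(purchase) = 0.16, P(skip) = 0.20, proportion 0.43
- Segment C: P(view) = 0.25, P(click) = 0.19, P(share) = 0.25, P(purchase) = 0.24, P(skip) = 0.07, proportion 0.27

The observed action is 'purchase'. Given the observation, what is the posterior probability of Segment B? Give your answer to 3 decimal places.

By Bayes' theorem, P(k | x) = π_k f_k(x) / Σ_j π_j f_j(x).
Categorical probabilities:
  p_A = P(purchase | comp) = 0.20
  p_B = P(purchase | comp) = 0.16
  p_C = P(purchase | comp) = 0.24
Unnormalised posteriors:
  π_A·p_A = 0.30 × 0.2 = 0.06
  π_B·p_B = 0.43 × 0.16 = 0.0688
  π_C·p_C = 0.27 × 0.24 = 0.0648
Normaliser: 0.06 + 0.0688 + 0.0648 = 0.1936
Responsibility of Segment B: 0.0688 / 0.1936 ≈ 0.355

0.355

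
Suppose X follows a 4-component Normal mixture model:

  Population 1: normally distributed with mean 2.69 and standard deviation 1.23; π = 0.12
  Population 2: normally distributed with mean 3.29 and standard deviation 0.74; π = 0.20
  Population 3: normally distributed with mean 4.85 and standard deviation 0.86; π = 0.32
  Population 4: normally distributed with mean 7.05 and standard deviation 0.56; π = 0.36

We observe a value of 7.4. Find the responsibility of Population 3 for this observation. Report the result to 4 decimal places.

0.0086

Apply Bayes' rule: the posterior for each component is proportional to its prior times its likelihood at x.
Component likelihoods at x = 7.4:
  L_1 = 0.000212281
  L_2 = 1.07951e-07
  L_3 = 0.00571836
  L_4 = 0.586002
Multiply by the mixture weights:
  π_1·L_1 = 0.12 × 0.000212281 = 2.54737e-05
  π_2·L_2 = 0.20 × 1.07951e-07 = 2.15901e-08
  π_3·L_3 = 0.32 × 0.00571836 = 0.00182988
  π_4·L_4 = 0.36 × 0.586002 = 0.210961
Normaliser: 2.54737e-05 + 2.15901e-08 + 0.00182988 + 0.210961 = 0.212816
Responsibility of Population 3: 0.00182988 / 0.212816 ≈ 0.0086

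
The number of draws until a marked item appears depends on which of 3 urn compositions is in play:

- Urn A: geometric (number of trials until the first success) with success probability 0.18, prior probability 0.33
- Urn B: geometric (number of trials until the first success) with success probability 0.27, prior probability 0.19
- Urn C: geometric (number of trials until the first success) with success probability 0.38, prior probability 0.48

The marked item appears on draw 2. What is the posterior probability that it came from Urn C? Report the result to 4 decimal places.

Apply Bayes' rule: the posterior for each component is proportional to its prior times its likelihood at x.
Component likelihoods at x = 2:
  f_A = 0.1476
  f_B = 0.1971
  f_C = 0.2356
Weight by the priors:
  P(Z=A)·f_A = 0.33 × 0.1476 = 0.048708
  P(Z=B)·f_B = 0.19 × 0.1971 = 0.037449
  P(Z=C)·f_C = 0.48 × 0.2356 = 0.113088
Sum: 0.048708 + 0.037449 + 0.113088 = 0.199245
So the posterior for Urn C is 0.113088 / 0.199245 ≈ 0.5676.

0.5676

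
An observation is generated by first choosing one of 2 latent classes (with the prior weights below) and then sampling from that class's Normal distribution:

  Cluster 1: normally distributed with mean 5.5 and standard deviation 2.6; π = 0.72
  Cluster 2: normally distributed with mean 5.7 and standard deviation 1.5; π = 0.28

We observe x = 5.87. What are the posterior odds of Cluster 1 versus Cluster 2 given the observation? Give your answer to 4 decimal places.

Posterior odds = (w_i f_i(x)) / (w_j f_j(x)); the normalising sum cancels.
Normal densities:
  p_1 = (1/(2.6·√(2π)))·exp(−(5.87−5.5)²/(2·2.6²)) = 0.153439·exp(-0.01013) = 0.151893
  p_2 = (1/(1.5·√(2π)))·exp(−(5.87−5.7)²/(2·1.5²)) = 0.265962·exp(-0.00642) = 0.264259
Odds = (0.72/0.28) × (0.151893/0.264259) = 2.57143 × 0.57479 ≈ 1.4780

1.4780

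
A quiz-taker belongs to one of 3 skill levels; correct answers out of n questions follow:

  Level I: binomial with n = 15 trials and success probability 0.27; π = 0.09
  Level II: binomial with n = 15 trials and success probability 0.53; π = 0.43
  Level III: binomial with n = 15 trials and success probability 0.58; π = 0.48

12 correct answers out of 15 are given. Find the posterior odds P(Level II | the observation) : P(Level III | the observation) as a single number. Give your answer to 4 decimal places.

Since P(k|x) ∝ π_k f_k(x), the posterior odds are π_i f_i(x) / (π_j f_j(x)).
Component likelihoods at x = 12 correct answers out of 15:
  p_I = C(15,12)·0.27^12·0.73^3 = 455·1.50095e-07·0.389017 = 2.65672e-05
  p_II = C(15,12)·0.53^12·0.47^3 = 455·0.000491259·0.103823 = 0.0232068
  p_III = C(15,12)·0.58^12·0.42^3 = 455·0.00144923·0.074088 = 0.0488534
0.00997893 / 0.0234497 ≈ 0.4255

0.4255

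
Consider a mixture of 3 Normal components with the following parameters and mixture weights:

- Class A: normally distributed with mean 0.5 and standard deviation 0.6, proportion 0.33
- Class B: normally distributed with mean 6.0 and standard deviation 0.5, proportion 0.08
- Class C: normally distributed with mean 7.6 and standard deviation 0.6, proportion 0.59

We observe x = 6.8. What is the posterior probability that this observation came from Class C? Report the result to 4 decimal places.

0.9009

P(component k | x) = π_k·f_k(x) / marginal(x), where marginal(x) = Σ_j π_j·f_j(x).
Evaluate each component's likelihood at the observed value:
  p_A = (1/(0.6·√(2π)))·exp(−(6.8−0.5)²/(2·0.6²)) = 0.664904·exp(-55.12500) = 7.62563e-25
  p_B = (1/(0.5·√(2π)))·exp(−(6.8−6.0)²/(2·0.5²)) = 0.797885·exp(-1.28000) = 0.221842
  p_C = (1/(0.6·√(2π)))·exp(−(6.8−7.6)²/(2·0.6²)) = 0.664904·exp(-0.88889) = 0.27335
Weight by the priors:
  π_A·p_A = 0.33 × 7.62563e-25 = 2.51646e-25
  π_B·p_B = 0.08 × 0.221842 = 0.0177473
  π_C·p_C = 0.59 × 0.27335 = 0.161277
Sum: 2.51646e-25 + 0.0177473 + 0.161277 = 0.179024
P(Class C | the observation) = 0.161277 / 0.179024 ≈ 0.9009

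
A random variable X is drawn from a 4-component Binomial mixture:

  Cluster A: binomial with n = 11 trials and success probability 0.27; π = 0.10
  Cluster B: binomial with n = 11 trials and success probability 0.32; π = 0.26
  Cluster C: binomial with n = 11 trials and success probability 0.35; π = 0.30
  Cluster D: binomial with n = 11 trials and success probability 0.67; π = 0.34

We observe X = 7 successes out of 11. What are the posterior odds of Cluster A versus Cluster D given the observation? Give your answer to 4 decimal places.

0.0122

Since P(k|x) ∝ π_k f_k(x), the posterior odds are π_i f_i(x) / (π_j f_j(x)).
Component likelihoods at x = 7 successes out of 11:
  L_A = C(11,7)·0.27^7·0.73^4 = 330·0.000104604·0.283982 = 0.00980284
  L_B = C(11,7)·0.32^7·0.68^4 = 330·0.000343597·0.213814 = 0.0242437
  L_C = C(11,7)·0.35^7·0.65^4 = 330·0.000643393·0.178506 = 0.0379004
  L_D = C(11,7)·0.67^7·0.33^4 = 330·0.0606071·0.0118592 = 0.237188
Posterior odds = (π_A·L_A) / (π_D·L_D) = (0.10·0.00980284) / (0.34·0.237188) = 0.000980284 / 0.080644 ≈ 0.0122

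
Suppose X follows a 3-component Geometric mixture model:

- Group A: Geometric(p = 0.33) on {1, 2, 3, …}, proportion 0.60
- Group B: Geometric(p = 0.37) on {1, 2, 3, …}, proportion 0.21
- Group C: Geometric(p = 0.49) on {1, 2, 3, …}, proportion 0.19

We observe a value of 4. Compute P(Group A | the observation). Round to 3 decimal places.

Posterior ∝ prior × likelihood, so P(k | x) ∝ w_k f_k(x); normalise over all components.
Evaluate each component's likelihood at the observed value:
  L_A = 0.0992518
  L_B = 0.0925174
  L_C = 0.064999
Unnormalised posteriors:
  w_A·L_A = 0.60 × 0.0992518 = 0.0595511
  w_B·L_B = 0.21 × 0.0925174 = 0.0194287
  w_C·L_C = 0.19 × 0.064999 = 0.0123498
Normaliser: 0.0595511 + 0.0194287 + 0.0123498 = 0.0913295
So the posterior for Group A is 0.0595511 / 0.0913295 ≈ 0.652.

0.652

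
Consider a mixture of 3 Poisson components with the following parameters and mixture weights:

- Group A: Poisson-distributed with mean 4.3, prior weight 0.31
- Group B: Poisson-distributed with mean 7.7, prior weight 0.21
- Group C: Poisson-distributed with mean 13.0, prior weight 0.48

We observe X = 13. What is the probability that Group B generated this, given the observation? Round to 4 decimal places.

0.0881

Posterior ∝ prior × likelihood, so P(k | x) ∝ P(Z=k) f_k(x); normalise over all components.
Evaluate each component's likelihood at the observed value:
  f_A = e^(−4.3)·4.3^13/13! = 0.000374406
  f_B = e^(−7.7)·7.7^13/13! = 0.0243238
  f_C = e^(−13.0)·13.0^13/13! = 0.10994
Multiply by the mixture weights:
  P(Z=A)·f_A = 0.31 × 0.000374406 = 0.000116066
  P(Z=B)·f_B = 0.21 × 0.0243238 = 0.005108
  P(Z=C)·f_C = 0.48 × 0.10994 = 0.0527711
Evidence: 0.000116066 + 0.005108 + 0.0527711 = 0.0579952
P(Group B | data) ≈ 0.0881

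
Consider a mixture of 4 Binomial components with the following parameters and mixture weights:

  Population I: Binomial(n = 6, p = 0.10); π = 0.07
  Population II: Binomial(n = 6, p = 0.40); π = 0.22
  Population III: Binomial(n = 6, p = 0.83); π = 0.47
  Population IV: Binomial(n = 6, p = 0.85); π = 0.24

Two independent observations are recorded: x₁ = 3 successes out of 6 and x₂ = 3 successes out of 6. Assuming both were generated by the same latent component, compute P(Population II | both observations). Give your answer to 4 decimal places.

0.8980

The responsibility of component k is π_k f_k(x) divided by Σ_j π_j f_j(x).
Since both observations come from the same component, the likelihood for component k is f_k(x₁)·f_k(x₂).
  L_I = [0.01458] × [0.01458] = 0.000212576
  L_II = [0.27648] × [0.27648] = 0.0764412
  L_III = [0.0561838] × [0.0561838] = 0.00315662
  L_IV = [0.0414534] × [0.0414534] = 0.00171839
Weight by the priors:
  π_I·L_I = 0.07 × 0.000212576 = 1.48803e-05
  π_II·L_II = 0.22 × 0.0764412 = 0.0168171
  π_III·L_III = 0.47 × 0.00315662 = 0.00148361
  π_IV·L_IV = 0.24 × 0.00171839 = 0.000412413
Normaliser: 1.48803e-05 + 0.0168171 + 0.00148361 + 0.000412413 = 0.018728
So the posterior for Population II is 0.0168171 / 0.018728 ≈ 0.8980.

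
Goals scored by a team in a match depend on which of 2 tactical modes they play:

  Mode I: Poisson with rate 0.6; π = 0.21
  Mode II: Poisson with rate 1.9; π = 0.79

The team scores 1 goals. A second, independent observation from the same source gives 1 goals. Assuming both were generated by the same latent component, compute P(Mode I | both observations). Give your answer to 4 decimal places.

0.2630

By Bayes' theorem, P(k | x) = π_k f_k(x) / Σ_j π_j f_j(x).
Since both observations come from the same component, the likelihood for component k is f_k(x₁)·f_k(x₂).
  f_I = [e^(−0.6)·0.6^1/1! = 0.329287] × [0.329287] = 0.10843
  f_II = [e^(−1.9)·1.9^1/1! = 0.28418] × [0.28418] = 0.0807585
Prior × likelihood for each component:
  π_I·f_I = 0.21 × 0.10843 = 0.0227703
  π_II·f_II = 0.79 × 0.0807585 = 0.0637992
Evidence: 0.0227703 + 0.0637992 = 0.0865695
P(Mode I | x) = 0.0227703 / 0.0865695 ≈ 0.2630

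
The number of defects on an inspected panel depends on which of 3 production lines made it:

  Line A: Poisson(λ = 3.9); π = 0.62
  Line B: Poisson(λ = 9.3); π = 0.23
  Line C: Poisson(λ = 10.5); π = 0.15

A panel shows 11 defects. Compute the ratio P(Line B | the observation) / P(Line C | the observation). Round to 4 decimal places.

1.3397

Posterior odds = (π_i f_i(x)) / (π_j f_j(x)); the normalising sum cancels.
Evaluate each component's likelihood at the observed value:
  p_A = 0.00160993
  p_B = 0.10309
  p_C = 0.117987
Posterior odds = (π_B·p_B) / (π_C·p_C) = (0.23·0.10309) / (0.15·0.117987) = 0.0237108 / 0.0176981 ≈ 1.3397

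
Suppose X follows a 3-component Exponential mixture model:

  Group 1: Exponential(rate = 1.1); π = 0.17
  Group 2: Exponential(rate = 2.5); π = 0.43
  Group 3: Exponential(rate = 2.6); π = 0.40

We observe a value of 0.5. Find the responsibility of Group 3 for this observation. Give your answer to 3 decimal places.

0.405

The responsibility of component k is P(Z=k) f_k(x) divided by Σ_j P(Z=j) f_j(x).
Exponential densities:
  p_1 = 1.1·e^(−1.1·0.5) = 1.1·e^(−0.5500) = 0.634645
  p_2 = 2.5·e^(−2.5·0.5) = 2.5·e^(−1.2500) = 0.716262
  p_3 = 2.6·e^(−2.6·0.5) = 2.6·e^(−1.3000) = 0.708583
Multiply by the mixture weights:
  P(Z=1)·p_1 = 0.17 × 0.634645 = 0.10789
  P(Z=2)·p_2 = 0.43 × 0.716262 = 0.307993
  P(Z=3)·p_3 = 0.40 × 0.708583 = 0.283433
Denominator: 0.10789 + 0.307993 + 0.283433 = 0.699315
Responsibility of Group 3: 0.283433 / 0.699315 ≈ 0.405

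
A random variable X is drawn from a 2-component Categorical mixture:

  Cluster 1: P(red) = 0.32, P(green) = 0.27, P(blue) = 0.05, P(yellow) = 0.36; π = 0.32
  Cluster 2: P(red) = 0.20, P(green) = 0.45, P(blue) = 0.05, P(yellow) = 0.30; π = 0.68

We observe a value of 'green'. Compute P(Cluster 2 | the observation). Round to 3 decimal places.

0.780

Posterior ∝ prior × likelihood, so P(k | x) ∝ P(Z=k) f_k(x); normalise over all components.
Evaluate each component's likelihood at the observed value:
  f_1 = 0.27
  f_2 = 0.45
Prior × likelihood for each component:
  P(Z=1)·f_1 = 0.32 × 0.27 = 0.0864
  P(Z=2)·f_2 = 0.68 × 0.45 = 0.306
Sum: 0.0864 + 0.306 = 0.3924
So the posterior for Cluster 2 is 0.306 / 0.3924 ≈ 0.780.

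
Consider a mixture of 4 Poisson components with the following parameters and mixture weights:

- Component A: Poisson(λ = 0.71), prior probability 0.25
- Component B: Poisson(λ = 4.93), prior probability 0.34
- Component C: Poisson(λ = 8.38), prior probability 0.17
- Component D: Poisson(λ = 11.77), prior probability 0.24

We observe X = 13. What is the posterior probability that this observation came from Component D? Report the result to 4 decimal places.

Posterior ∝ prior × likelihood, so P(k | x) ∝ π_k f_k(x); normalise over all components.
Component likelihoods at x = 13:
  L_A = 9.19876e-13
  L_B = 0.00117939
  L_C = 0.0370258
  L_D = 0.103316
Weight by the priors:
  π_A·L_A = 0.25 × 9.19876e-13 = 2.29969e-13
  π_B·L_B = 0.34 × 0.00117939 = 0.000400993
  π_C·L_C = 0.17 × 0.0370258 = 0.00629438
  π_D·L_D = 0.24 × 0.103316 = 0.0247958
Denominator: 2.29969e-13 + 0.000400993 + 0.00629438 + 0.0247958 = 0.0314912
P(Component D | data) = 0.0247958 / 0.0314912 ≈ 0.7874

0.7874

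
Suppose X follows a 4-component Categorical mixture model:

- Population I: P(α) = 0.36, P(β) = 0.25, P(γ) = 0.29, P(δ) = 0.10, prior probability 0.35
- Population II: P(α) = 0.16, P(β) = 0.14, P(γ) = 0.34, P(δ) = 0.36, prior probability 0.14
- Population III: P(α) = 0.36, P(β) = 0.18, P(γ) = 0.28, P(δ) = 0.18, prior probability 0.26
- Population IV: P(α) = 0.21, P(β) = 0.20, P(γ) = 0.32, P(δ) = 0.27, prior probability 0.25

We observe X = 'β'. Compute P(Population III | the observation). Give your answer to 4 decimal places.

By Bayes' theorem, P(k | x) = π_k f_k(x) / Σ_j π_j f_j(x).
Component likelihoods at x = 'β':
  f_I = 0.25
  f_II = 0.14
  f_III = 0.18
  f_IV = 0.2
Unnormalised posteriors:
  π_I·f_I = 0.35 × 0.25 = 0.0875
  π_II·f_II = 0.14 × 0.14 = 0.0196
  π_III·f_III = 0.26 × 0.18 = 0.0468
  π_IV·f_IV = 0.25 × 0.2 = 0.05
Sum: 0.0875 + 0.0196 + 0.0468 + 0.05 = 0.2039
So the posterior for Population III is 0.0468 / 0.2039 ≈ 0.2295.

0.2295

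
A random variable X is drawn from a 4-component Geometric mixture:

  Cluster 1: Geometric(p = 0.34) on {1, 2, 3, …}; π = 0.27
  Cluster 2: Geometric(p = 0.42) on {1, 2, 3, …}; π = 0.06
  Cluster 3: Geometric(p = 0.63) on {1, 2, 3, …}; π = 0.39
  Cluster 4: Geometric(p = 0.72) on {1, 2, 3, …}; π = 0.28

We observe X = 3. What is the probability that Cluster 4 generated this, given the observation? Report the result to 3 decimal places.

0.161

The responsibility of component k is w_k f_k(x) divided by Σ_j w_j f_j(x).
Evaluate each component's likelihood at the observed value:
  p_1 = 0.34·(1−0.34)^2 = 0.34·0.4356 = 0.148104
  p_2 = 0.42·(1−0.42)^2 = 0.42·0.3364 = 0.141288
  p_3 = 0.63·(1−0.63)^2 = 0.63·0.1369 = 0.086247
  p_4 = 0.72·(1−0.72)^2 = 0.72·0.0784 = 0.056448
Unnormalised posteriors:
  w_1·p_1 = 0.27 × 0.148104 = 0.0399881
  w_2·p_2 = 0.06 × 0.141288 = 0.00847728
  w_3·p_3 = 0.39 × 0.086247 = 0.0336363
  w_4·p_4 = 0.28 × 0.056448 = 0.0158054
Evidence: 0.0399881 + 0.00847728 + 0.0336363 + 0.0158054 = 0.0979071
P(Cluster 4 | x) = 0.0158054 / 0.0979071 ≈ 0.161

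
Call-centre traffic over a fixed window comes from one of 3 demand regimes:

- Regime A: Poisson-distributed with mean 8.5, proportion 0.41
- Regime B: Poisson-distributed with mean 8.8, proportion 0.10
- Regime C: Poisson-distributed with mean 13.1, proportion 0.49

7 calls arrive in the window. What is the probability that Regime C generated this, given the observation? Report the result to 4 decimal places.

0.1678

Posterior ∝ prior × likelihood, so P(k | x) ∝ P(Z=k) f_k(x); normalise over all components.
Poisson probabilities:
  L_A = e^(−8.5)·8.5^7/7! = 0.129419
  L_B = e^(−8.8)·8.8^7/7! = 0.122224
  L_C = e^(−13.1)·13.1^7/7! = 0.0268665
Unnormalised posteriors:
  P(Z=A)·L_A = 0.41 × 0.129419 = 0.0530619
  P(Z=B)·L_B = 0.10 × 0.122224 = 0.0122224
  P(Z=C)·L_C = 0.49 × 0.0268665 = 0.0131646
Evidence: 0.0530619 + 0.0122224 + 0.0131646 = 0.0784489
P(Regime C | data) ≈ 0.1678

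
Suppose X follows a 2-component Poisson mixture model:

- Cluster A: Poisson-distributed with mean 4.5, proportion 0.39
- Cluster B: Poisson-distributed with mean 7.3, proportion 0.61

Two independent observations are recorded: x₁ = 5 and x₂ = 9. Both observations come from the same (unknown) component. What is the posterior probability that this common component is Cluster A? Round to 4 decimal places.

P(component k | x) = π_k·f_k(x) / marginal(x), where marginal(x) = Σ_j π_j·f_j(x).
Since both observations come from the same component, the likelihood for component k is f_k(x₁)·f_k(x₂).
  p_A = [0.170827] × [0.0231646] = 0.00395713
  p_B = [0.116703] × [0.109596] = 0.0127902
Multiply by the mixture weights:
  π_A·p_A = 0.39 × 0.00395713 = 0.00154328
  π_B·p_B = 0.61 × 0.0127902 = 0.007802
Marginal: 0.00154328 + 0.007802 = 0.00934529
P(Cluster A | data) ≈ 0.1651

0.1651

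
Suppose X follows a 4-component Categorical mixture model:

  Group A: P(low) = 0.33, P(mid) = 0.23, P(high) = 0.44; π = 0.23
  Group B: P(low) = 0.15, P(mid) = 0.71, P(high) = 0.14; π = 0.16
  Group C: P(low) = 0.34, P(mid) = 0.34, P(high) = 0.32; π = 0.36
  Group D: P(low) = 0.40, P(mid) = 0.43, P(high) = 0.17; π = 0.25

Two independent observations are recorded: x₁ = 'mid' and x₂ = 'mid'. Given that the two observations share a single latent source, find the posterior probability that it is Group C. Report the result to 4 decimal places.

0.2304

By Bayes' theorem, P(k | x) = w_k f_k(x) / Σ_j w_j f_j(x).
Since both observations come from the same component, the likelihood for component k is f_k(x₁)·f_k(x₂).
  f_A = [P(mid | comp) = 0.23] × [0.23] = 0.0529
  f_B = [P(mid | comp) = 0.71] × [0.71] = 0.5041
  f_C = [P(mid | comp) = 0.34] × [0.34] = 0.1156
  f_D = [P(mid | comp) = 0.43] × [0.43] = 0.1849
Weight by the priors:
  w_A·f_A = 0.23 × 0.0529 = 0.012167
  w_B·f_B = 0.16 × 0.5041 = 0.080656
  w_C·f_C = 0.36 × 0.1156 = 0.041616
  w_D·f_D = 0.25 × 0.1849 = 0.046225
Denominator: 0.012167 + 0.080656 + 0.041616 + 0.046225 = 0.180664
P(Group C | x₁,x₂) = 0.041616 / 0.180664 ≈ 0.2304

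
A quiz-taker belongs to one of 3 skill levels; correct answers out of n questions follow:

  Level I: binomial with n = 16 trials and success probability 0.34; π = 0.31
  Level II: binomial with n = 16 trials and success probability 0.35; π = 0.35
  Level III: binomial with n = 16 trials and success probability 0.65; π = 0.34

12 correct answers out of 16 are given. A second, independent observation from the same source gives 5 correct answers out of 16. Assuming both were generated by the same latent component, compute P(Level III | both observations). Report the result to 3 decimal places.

0.666

Posterior ∝ prior × likelihood, so P(k | x) ∝ π_k f_k(x); normalise over all components.
Since both observations come from the same component, the likelihood for component k is f_k(x₁)·f_k(x₂).
  L_I = [0.000824127] × [0.205428] = 0.000169299
  L_II = [0.00109785] × [0.200757] = 0.0002204
  L_III = [0.155347] × [0.00489326] = 0.000760154
Unnormalised posteriors:
  π_I·L_I = 0.31 × 0.000169299 = 5.24827e-05
  π_II·L_II = 0.35 × 0.0002204 = 7.71399e-05
  π_III·L_III = 0.34 × 0.000760154 = 0.000258452
Marginal: 5.24827e-05 + 7.71399e-05 + 0.000258452 = 0.000388075
P(Level III | x) = 0.000258452 / 0.000388075 ≈ 0.666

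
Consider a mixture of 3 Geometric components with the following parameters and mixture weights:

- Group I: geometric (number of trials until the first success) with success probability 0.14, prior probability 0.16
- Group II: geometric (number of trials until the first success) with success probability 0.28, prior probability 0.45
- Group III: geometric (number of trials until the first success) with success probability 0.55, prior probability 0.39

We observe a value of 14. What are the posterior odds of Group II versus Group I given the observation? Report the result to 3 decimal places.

0.558

Only the two components matter; the odds are (π_i f_i(x)) / (π_j f_j(x)).
Component likelihoods at x = 14:
  L_I = 0.0197064
  L_II = 0.00391274
  L_III = 1.70657e-05
Odds = (0.45/0.16) × (0.00391274/0.0197064) = 2.8125 × 0.198551 ≈ 0.558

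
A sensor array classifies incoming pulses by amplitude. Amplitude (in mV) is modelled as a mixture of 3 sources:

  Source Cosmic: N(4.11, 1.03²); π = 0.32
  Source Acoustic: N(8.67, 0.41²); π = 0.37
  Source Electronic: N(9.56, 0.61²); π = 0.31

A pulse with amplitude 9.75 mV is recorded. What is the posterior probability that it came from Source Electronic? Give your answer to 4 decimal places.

Posterior ∝ prior × likelihood, so P(k | x) ∝ P(Z=k) f_k(x); normalise over all components.
Normal densities:
  L_Cosmic = (1/(1.03·√(2π)))·exp(−(9.75−4.11)²/(2·1.03²)) = 0.387323·exp(-14.99180) = 1.19459e-07
  L_Acoustic = (1/(0.41·√(2π)))·exp(−(9.75−8.67)²/(2·0.41²)) = 0.973030·exp(-3.46936) = 0.0302971
  L_Electronic = (1/(0.61·√(2π)))·exp(−(9.75−9.56)²/(2·0.61²)) = 0.654004·exp(-0.04851) = 0.623036
Unnormalised posteriors:
  P(Z=Cosmic)·L_Cosmic = 0.32 × 1.19459e-07 = 3.82267e-08
  P(Z=Acoustic)·L_Acoustic = 0.37 × 0.0302971 = 0.0112099
  P(Z=Electronic)·L_Electronic = 0.31 × 0.623036 = 0.193141
Marginal: 3.82267e-08 + 0.0112099 + 0.193141 = 0.204351
So the posterior for Source Electronic is 0.193141 / 0.204351 ≈ 0.9451.

0.9451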